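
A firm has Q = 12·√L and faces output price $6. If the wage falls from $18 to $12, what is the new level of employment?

From P·MP_L = w with MP_L = 6·L^(-1/2), the labor demand is L(w) = (36/w)^(2).
At w = 18: L = 4. At w = 12: L = 9.

L* = 9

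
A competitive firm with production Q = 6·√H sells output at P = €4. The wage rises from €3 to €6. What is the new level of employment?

H* = 4

From P·MP_H = w with MP_H = 3·H^(-1/2), the labor demand is H(w) = (12/w)^(2).
At w = 3: H = 16. At w = 6: H = 4.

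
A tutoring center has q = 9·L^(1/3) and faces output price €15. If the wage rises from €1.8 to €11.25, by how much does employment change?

ΔL = -117

From P·MP_L = w with MP_L = 3·L^(-2/3), the labor demand is L(w) = (45/w)^(3/2).
At w = 1.8: L = 125. At w = 11.25: L = 8.
ΔL = 8 − 125 = -117.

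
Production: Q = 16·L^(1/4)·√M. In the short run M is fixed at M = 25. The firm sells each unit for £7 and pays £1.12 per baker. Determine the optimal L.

L* = 625

With M = 25, MP_L = (1/4)·16·L^(-3/4)·25^(1/2) = 20·L^(-3/4).
Profit maximization for a price taker requires P·MP_L = w: 7·20·L^(-3/4) = 1.12.
So L^(-3/4) = 0.008, which gives L = 625.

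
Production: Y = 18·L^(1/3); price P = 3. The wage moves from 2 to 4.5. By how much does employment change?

From P·MP_L = w with MP_L = 6·L^(-2/3), the labor demand is L(w) = (18/w)^(3/2).
At w = 2: L = 27. At w = 4.5: L = 8.
ΔL = 8 − 27 = -19.

ΔL = -19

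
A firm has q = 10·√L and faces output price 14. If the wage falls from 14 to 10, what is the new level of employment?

From P·MP_L = w with MP_L = 5·L^(-1/2), the labor demand is L(w) = (70/w)^(2).
At w = 14: L = 25. At w = 10: L = 49.

L* = 49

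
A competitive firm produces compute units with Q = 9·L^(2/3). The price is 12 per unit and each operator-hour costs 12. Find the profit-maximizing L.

MP_L = (2/3)·9·L^(-1/3) = 6·L^(-1/3).
Profit maximization for a price taker requires P·MP_L = w: 12·6·L^(-1/3) = 12.
So L^(-1/3) = 1/6, which gives L = 216.

L* = 216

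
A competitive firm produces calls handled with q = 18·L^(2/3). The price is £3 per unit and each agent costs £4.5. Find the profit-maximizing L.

MP_L = (2/3)·18·L^(-1/3) = 12·L^(-1/3).
Profit maximization for a price taker requires P·MP_L = w: 3·12·L^(-1/3) = 4.5.
So L^(-1/3) = 0.125, which gives L = 512.

L* = 512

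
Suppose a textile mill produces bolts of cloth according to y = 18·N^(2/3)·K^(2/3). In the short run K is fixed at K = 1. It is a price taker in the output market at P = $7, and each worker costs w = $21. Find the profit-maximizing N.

N* = 64

With K = 1, MP_N = (2/3)·18·N^(-1/3)·1^(2/3) = 12·N^(-1/3).
Profit maximization for a price taker requires P·MP_N = w: 7·12·N^(-1/3) = 21.
So N^(-1/3) = 0.25, which gives N = 64.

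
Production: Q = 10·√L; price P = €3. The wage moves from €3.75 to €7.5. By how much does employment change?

ΔL = -12

From P·MP_L = w with MP_L = 5·L^(-1/2), the labor demand is L(w) = (15/w)^(2).
At w = 3.75: L = 16. At w = 7.5: L = 4.
ΔL = 4 − 16 = -12.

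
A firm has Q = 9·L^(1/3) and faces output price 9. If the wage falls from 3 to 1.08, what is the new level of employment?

From P·MP_L = w with MP_L = 3·L^(-2/3), the labor demand is L(w) = (27/w)^(3/2).
At w = 3: L = 27. At w = 1.08: L = 125.

L* = 125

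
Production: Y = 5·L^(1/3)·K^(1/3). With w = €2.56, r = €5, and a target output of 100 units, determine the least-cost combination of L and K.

L* = 125, K* = 64

Cost minimization requires the marginal rate of technical substitution to equal the input-price ratio: MP_L/MP_K = w/r.
Here MP_L/MP_K = (1/3)·(K/L)/(1/3) = (K/L). Setting this equal to 2.56/5 = 0.512 gives K = 0.512L.
Substituting into Y = 100: 5·L^(1/3)·(0.512L)^(1/3) = 100.
Solving, L = 125 and K = 64.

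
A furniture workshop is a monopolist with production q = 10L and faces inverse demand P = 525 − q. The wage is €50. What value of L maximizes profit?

L* = 26

Marginal revenue from the inverse demand is MR = 525 − 2q.
The marginal product is MP_L = 10.
A monopolist hires until marginal revenue product equals the wage: MR·MP_L = w.
(525 − 20L)·10 = 50, so L = 26.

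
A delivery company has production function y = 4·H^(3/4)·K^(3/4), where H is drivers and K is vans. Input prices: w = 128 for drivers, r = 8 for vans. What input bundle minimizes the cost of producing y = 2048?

H* = 16, K* = 256

Cost minimization requires the marginal rate of technical substitution to equal the input-price ratio: MP_H/MP_K = w/r.
Here MP_H/MP_K = (3/4)·(K/H)/(3/4) = (K/H). Setting this equal to 128/8 = 16 gives K = 16H.
Substituting into y = 2048: 4·H^(3/4)·(16H)^(3/4) = 2048.
Solving, H = 16 and K = 256.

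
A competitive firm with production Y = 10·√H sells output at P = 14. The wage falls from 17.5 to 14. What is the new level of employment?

H* = 25

From P·MP_H = w with MP_H = 5·H^(-1/2), the labor demand is H(w) = (70/w)^(2).
At w = 17.5: H = 16. At w = 14: H = 25.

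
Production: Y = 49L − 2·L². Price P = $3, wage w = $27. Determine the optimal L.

L* = 10

The marginal product of L is MP_L = 49 − 4L.
A price-taking firm hires until the value of the marginal product equals the wage: P·MP_L = w, so 3·(49 − 4L) = 27.
Then 49 − 4L = 9, giving L = 10.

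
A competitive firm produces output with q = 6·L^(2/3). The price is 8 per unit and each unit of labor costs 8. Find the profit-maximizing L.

L* = 64

MP_L = (2/3)·6·L^(-1/3) = 4·L^(-1/3).
Profit maximization for a price taker requires P·MP_L = w: 8·4·L^(-1/3) = 8.
So L^(-1/3) = 0.25, which gives L = 64.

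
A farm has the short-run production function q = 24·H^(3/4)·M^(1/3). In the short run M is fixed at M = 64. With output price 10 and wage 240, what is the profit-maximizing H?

With M = 64, MP_H = (3/4)·24·H^(-1/4)·64^(1/3) = 72·H^(-1/4).
Profit maximization for a price taker requires P·MP_H = w: 10·72·H^(-1/4) = 240.
So H^(-1/4) = 1/3, which gives H = 81.

H* = 81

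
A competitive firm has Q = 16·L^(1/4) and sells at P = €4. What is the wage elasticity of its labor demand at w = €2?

ε = -4/3

MP_L = (1/4)·16·L^(-3/4), so P·MP_L = w gives 16·L^(-3/4) = w.
Solving, L(w) = (16/w)^(4/3). This is a constant-elasticity form: L ∝ w^(−4/3), so ε = −4/3.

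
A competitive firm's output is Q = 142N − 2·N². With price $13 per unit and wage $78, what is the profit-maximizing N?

The marginal product of N is MP_N = 142 − 4N.
A price-taking firm hires until the value of the marginal product equals the wage: P·MP_N = w, so 13·(142 − 4N) = 78.
Then 142 − 4N = 6, giving N = 34.

N* = 34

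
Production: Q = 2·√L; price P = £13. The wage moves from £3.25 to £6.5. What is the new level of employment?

From P·MP_L = w with MP_L = L^(-1/2), the labor demand is L(w) = (13/w)^(2).
At w = 3.25: L = 16. At w = 6.5: L = 4.

L* = 4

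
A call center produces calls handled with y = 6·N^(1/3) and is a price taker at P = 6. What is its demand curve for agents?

N(w) = (12/w)^(3/2)

MP_N = (1/3)·6·N^(-2/3) = 2·N^(-2/3).
Setting P·MP_N = w: 12·N^(-2/3) = w.
Solving for N: N^(-2/3) = w/12, so N = (12/w)^(3/2).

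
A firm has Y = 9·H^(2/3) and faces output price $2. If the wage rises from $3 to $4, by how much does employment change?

From P·MP_H = w with MP_H = 6·H^(-1/3), the labor demand is H(w) = (12/w)^(3).
At w = 3: H = 64. At w = 4: H = 27.
ΔH = 27 − 64 = -37.

ΔH = -37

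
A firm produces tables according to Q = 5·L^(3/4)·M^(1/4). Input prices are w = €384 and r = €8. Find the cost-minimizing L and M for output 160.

L* = 16, M* = 256

Cost minimization requires the marginal rate of technical substitution to equal the input-price ratio: MP_L/MP_M = w/r.
Here MP_L/MP_M = (3/4)·(M/L)/(1/4) = 3·(M/L). Setting this equal to 384/8 = 48 gives M = 16L.
Substituting into Q = 160: 5·L^(3/4)·(16L)^(1/4) = 160.
Solving, L = 16 and M = 256.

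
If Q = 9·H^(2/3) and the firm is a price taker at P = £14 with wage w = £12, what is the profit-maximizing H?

MP_H = (2/3)·9·H^(-1/3) = 6·H^(-1/3).
Profit maximization for a price taker requires P·MP_H = w: 14·6·H^(-1/3) = 12.
So H^(-1/3) = 1/7, which gives H = 343.

H* = 343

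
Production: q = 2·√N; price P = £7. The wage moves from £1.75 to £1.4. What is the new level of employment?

From P·MP_N = w with MP_N = N^(-1/2), the labor demand is N(w) = (7/w)^(2).
At w = 1.75: N = 16. At w = 1.4: N = 25.

N* = 25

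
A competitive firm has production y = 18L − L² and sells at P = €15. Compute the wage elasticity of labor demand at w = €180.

ε = -2

From P·MP_L = w with MP_L = 18 − 2L, labor demand is L(w) = (18 − w/15)/2.
dL/dw = −1/(30) = -1/30.
At w = 180, L = 3, so ε = (dL/dw)·(w/L) = (-1/30)·(180/3) = -2.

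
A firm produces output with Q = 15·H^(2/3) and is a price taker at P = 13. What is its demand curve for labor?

H(w) = 2197000/w³

MP_H = (2/3)·15·H^(-1/3) = 10·H^(-1/3).
Setting P·MP_H = w: 130·H^(-1/3) = w.
Solving for H: H^(-1/3) = w/130, so H = (130/w)^(3).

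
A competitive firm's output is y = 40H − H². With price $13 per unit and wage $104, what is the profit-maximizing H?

The marginal product of H is MP_H = 40 − 2H.
A price-taking firm hires until the value of the marginal product equals the wage: P·MP_H = w, so 13·(40 − 2H) = 104.
Then 40 − 2H = 8, giving H = 16.

H* = 16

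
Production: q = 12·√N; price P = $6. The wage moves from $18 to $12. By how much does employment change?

ΔN = 5

From P·MP_N = w with MP_N = 6·N^(-1/2), the labor demand is N(w) = (36/w)^(2).
At w = 18: N = 4. At w = 12: N = 9.
ΔN = 9 − 4 = 5.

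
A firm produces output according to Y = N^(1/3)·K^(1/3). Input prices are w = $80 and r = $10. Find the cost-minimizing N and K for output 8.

Cost minimization requires the marginal rate of technical substitution to equal the input-price ratio: MP_N/MP_K = w/r.
Here MP_N/MP_K = (1/3)·(K/N)/(1/3) = (K/N). Setting this equal to 80/10 = 8 gives K = 8N.
Substituting into Y = 8: N^(1/3)·(8N)^(1/3) = 8.
Solving, N = 8 and K = 64.

N* = 8, K* = 64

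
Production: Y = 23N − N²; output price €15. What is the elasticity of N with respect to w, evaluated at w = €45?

ε = -0.15

From P·MP_N = w with MP_N = 23 − 2N, labor demand is N(w) = (23 − w/15)/2.
dN/dw = −1/(30) = -1/30.
At w = 45, N = 10, so ε = (dN/dw)·(w/N) = (-1/30)·(45/10) = -0.15.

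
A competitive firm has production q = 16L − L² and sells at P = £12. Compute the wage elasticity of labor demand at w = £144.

ε = -3

From P·MP_L = w with MP_L = 16 − 2L, labor demand is L(w) = (16 − w/12)/2.
dL/dw = −1/(24) = -1/24.
At w = 144, L = 2, so ε = (dL/dw)·(w/L) = (-1/24)·(144/2) = -3.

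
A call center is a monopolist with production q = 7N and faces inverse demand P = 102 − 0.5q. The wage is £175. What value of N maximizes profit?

N* = 11

Marginal revenue from the inverse demand is MR = 102 − q.
The marginal product is MP_N = 7.
A monopolist hires until marginal revenue product equals the wage: MR·MP_N = w.
(102 − 7N)·7 = 175, so N = 11.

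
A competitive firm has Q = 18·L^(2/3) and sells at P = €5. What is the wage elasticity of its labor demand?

ε = -3

MP_L = (2/3)·18·L^(-1/3), so P·MP_L = w gives 60·L^(-1/3) = w.
Solving, L(w) = (60/w)^(3). This is a constant-elasticity form: L ∝ w^(−3), so ε = −3.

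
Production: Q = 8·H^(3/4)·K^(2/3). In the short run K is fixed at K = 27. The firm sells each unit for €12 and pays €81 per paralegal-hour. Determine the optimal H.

With K = 27, MP_H = (3/4)·8·H^(-1/4)·27^(2/3) = 54·H^(-1/4).
Profit maximization for a price taker requires P·MP_H = w: 12·54·H^(-1/4) = 81.
So H^(-1/4) = 0.125, which gives H = 4096.

H* = 4096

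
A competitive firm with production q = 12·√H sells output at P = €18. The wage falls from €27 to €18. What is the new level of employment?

From P·MP_H = w with MP_H = 6·H^(-1/2), the labor demand is H(w) = (108/w)^(2).
At w = 27: H = 16. At w = 18: H = 36.

H* = 36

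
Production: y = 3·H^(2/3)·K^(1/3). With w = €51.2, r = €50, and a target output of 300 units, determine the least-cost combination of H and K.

H* = 125, K* = 64

Cost minimization requires the marginal rate of technical substitution to equal the input-price ratio: MP_H/MP_K = w/r.
Here MP_H/MP_K = (2/3)·(K/H)/(1/3) = 2·(K/H). Setting this equal to 51.2/50 = 1.024 gives K = 0.512H.
Substituting into y = 300: 3·H^(2/3)·(0.512H)^(1/3) = 300.
Solving, H = 125 and K = 64.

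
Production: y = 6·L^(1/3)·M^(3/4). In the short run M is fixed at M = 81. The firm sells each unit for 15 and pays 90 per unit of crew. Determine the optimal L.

L* = 27

With M = 81, MP_L = (1/3)·6·L^(-2/3)·81^(3/4) = 54·L^(-2/3).
Profit maximization for a price taker requires P·MP_L = w: 15·54·L^(-2/3) = 90.
So L^(-2/3) = 1/9, which gives L = 27.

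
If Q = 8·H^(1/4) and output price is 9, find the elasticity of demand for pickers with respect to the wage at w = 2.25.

MP_H = (1/4)·8·H^(-3/4), so P·MP_H = w gives 18·H^(-3/4) = w.
Solving, H(w) = (18/w)^(4/3). This is a constant-elasticity form: H ∝ w^(−4/3), so ε = −4/3.

ε = -4/3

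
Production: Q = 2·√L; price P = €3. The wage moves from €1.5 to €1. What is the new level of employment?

L* = 9

From P·MP_L = w with MP_L = L^(-1/2), the labor demand is L(w) = (3/w)^(2).
At w = 1.5: L = 4. At w = 1: L = 9.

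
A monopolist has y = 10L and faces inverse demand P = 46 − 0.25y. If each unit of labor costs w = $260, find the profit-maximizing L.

L* = 4

Marginal revenue from the inverse demand is MR = 46 − 0.5y.
The marginal product is MP_L = 10.
A monopolist hires until marginal revenue product equals the wage: MR·MP_L = w.
(46 − 5L)·10 = 260, so L = 4.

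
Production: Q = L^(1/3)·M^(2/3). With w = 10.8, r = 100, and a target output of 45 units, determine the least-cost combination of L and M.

L* = 125, M* = 27

Cost minimization requires the marginal rate of technical substitution to equal the input-price ratio: MP_L/MP_M = w/r.
Here MP_L/MP_M = (1/3)·(M/L)/(2/3) = 0.5·(M/L). Setting this equal to 10.8/100 = 0.108 gives M = 0.216L.
Substituting into Q = 45: L^(1/3)·(0.216L)^(2/3) = 45.
Solving, L = 125 and M = 27.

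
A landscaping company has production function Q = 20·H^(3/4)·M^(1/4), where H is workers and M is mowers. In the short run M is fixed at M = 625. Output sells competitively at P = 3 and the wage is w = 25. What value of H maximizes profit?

H* = 6561

With M = 625, MP_H = (3/4)·20·H^(-1/4)·625^(1/4) = 75·H^(-1/4).
Profit maximization for a price taker requires P·MP_H = w: 3·75·H^(-1/4) = 25.
So H^(-1/4) = 1/9, which gives H = 6561.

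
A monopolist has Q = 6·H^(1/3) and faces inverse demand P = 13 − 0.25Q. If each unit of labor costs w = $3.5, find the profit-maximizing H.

Marginal revenue from the inverse demand is MR = 13 − 0.5Q.
The marginal product is MP_H = 2·H^(-2/3).
A monopolist hires until marginal revenue product equals the wage: MR·MP_H = w.
At H, Q = 6·H^(1/3). Substituting and solving: (13 − 3·H^(1/3))·2·H^(-2/3) = 3.5 gives H = 8.

H* = 8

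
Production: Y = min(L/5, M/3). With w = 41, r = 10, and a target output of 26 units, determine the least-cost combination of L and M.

With a fixed-proportions technology, the cost-minimizing bundle uses no slack in either input: L/5 = M/3 = Y.
So L = 5·26 = 130 and M = 3·26 = 78.

L* = 130, M* = 78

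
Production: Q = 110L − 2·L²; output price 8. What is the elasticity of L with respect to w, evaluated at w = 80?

ε = -0.1

From P·MP_L = w with MP_L = 110 − 4L, labor demand is L(w) = (110 − w/8)/4.
dL/dw = −1/(32) = -0.03125.
At w = 80, L = 25, so ε = (dL/dw)·(w/L) = (-0.03125)·(80/25) = -0.1.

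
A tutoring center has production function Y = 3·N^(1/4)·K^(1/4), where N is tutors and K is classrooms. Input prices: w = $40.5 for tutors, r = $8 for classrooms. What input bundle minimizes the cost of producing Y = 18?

Cost minimization requires the marginal rate of technical substitution to equal the input-price ratio: MP_N/MP_K = w/r.
Here MP_N/MP_K = (1/4)·(K/N)/(1/4) = (K/N). Setting this equal to 40.5/8 = 5.0625 gives K = 5.0625N.
Substituting into Y = 18: 3·N^(1/4)·(5.0625N)^(1/4) = 18.
Solving, N = 16 and K = 81.

N* = 16, K* = 81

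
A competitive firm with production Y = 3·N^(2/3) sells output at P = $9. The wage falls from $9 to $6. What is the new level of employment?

From P·MP_N = w with MP_N = 2·N^(-1/3), the labor demand is N(w) = (18/w)^(3).
At w = 9: N = 8. At w = 6: N = 27.

N* = 27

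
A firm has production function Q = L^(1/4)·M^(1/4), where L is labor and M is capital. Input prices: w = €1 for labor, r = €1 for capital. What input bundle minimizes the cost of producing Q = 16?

Cost minimization requires the marginal rate of technical substitution to equal the input-price ratio: MP_L/MP_M = w/r.
Here MP_L/MP_M = (1/4)·(M/L)/(1/4) = (M/L). Setting this equal to 1/1 = 1 gives M = L.
Substituting into Q = 16: L^(1/4)·(L)^(1/4) = 16.
Solving, L = 256 and M = 256.

L* = 256, M* = 256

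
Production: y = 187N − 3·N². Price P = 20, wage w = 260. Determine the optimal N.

The marginal product of N is MP_N = 187 − 6N.
A price-taking firm hires until the value of the marginal product equals the wage: P·MP_N = w, so 20·(187 − 6N) = 260.
Then 187 − 6N = 13, giving N = 29.

N* = 29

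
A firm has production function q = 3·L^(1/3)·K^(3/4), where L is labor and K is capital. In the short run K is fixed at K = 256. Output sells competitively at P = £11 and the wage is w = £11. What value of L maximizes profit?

With K = 256, MP_L = (1/3)·3·L^(-2/3)·256^(3/4) = 64·L^(-2/3).
Profit maximization for a price taker requires P·MP_L = w: 11·64·L^(-2/3) = 11.
So L^(-2/3) = 0.015625, which gives L = 512.

L* = 512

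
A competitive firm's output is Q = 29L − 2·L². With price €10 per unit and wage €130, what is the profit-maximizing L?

The marginal product of L is MP_L = 29 − 4L.
A price-taking firm hires until the value of the marginal product equals the wage: P·MP_L = w, so 10·(29 − 4L) = 130.
Then 29 − 4L = 13, giving L = 4.

L* = 4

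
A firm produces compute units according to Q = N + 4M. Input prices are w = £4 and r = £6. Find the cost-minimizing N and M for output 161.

N* = 0, M* = 40.25

The inputs are perfect substitutes, so the firm uses whichever has the lower cost per unit of output.
Cost per unit of output via N is 4; via M it is 1.5. M is cheaper.
Producing Q = 161 with M alone: N = 0, M = 40.25.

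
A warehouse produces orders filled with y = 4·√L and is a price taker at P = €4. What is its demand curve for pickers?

MP_L = (1/2)·4·L^(-1/2) = 2·L^(-1/2).
Setting P·MP_L = w: 8·L^(-1/2) = w.
Solving for L: L^(-1/2) = w/8, so L = (8/w)^(2).

L(w) = 64/w²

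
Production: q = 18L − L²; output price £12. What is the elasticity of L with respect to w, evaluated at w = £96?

ε = -0.8

From P·MP_L = w with MP_L = 18 − 2L, labor demand is L(w) = (18 − w/12)/2.
dL/dw = −1/(24) = -1/24.
At w = 96, L = 5, so ε = (dL/dw)·(w/L) = (-1/24)·(96/5) = -0.8.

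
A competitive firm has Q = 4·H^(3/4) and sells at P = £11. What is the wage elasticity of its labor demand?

MP_H = (3/4)·4·H^(-1/4), so P·MP_H = w gives 33·H^(-1/4) = w.
Solving, H(w) = (33/w)^(4). This is a constant-elasticity form: H ∝ w^(−4), so ε = −4.

ε = -4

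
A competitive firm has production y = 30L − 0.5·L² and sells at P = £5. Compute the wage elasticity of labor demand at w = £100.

ε = -2

From P·MP_L = w with MP_L = 30 − L, labor demand is L(w) = 30 − w/5.
dL/dw = −1/(5) = -0.2.
At w = 100, L = 10, so ε = (dL/dw)·(w/L) = (-0.2)·(100/10) = -2.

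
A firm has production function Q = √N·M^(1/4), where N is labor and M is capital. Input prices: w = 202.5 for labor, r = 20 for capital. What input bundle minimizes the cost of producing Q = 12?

Cost minimization requires the marginal rate of technical substitution to equal the input-price ratio: MP_N/MP_M = w/r.
Here MP_N/MP_M = (1/2)·(M/N)/(1/4) = 2·(M/N). Setting this equal to 202.5/20 = 10.125 gives M = 5.0625N.
Substituting into Q = 12: N^(1/2)·(5.0625N)^(1/4) = 12.
Solving, N = 16 and M = 81.

N* = 16, M* = 81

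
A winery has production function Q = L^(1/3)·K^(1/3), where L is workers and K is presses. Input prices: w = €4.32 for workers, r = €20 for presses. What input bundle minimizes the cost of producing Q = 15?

Cost minimization requires the marginal rate of technical substitution to equal the input-price ratio: MP_L/MP_K = w/r.
Here MP_L/MP_K = (1/3)·(K/L)/(1/3) = (K/L). Setting this equal to 4.32/20 = 0.216 gives K = 0.216L.
Substituting into Q = 15: L^(1/3)·(0.216L)^(1/3) = 15.
Solving, L = 125 and K = 27.

L* = 125, K* = 27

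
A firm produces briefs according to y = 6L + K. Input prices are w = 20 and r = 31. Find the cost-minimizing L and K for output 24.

L* = 4, K* = 0

The inputs are perfect substitutes, so the firm uses whichever has the lower cost per unit of output.
Cost per unit of output via L is 10/3; via K it is 31. L is cheaper.
Producing y = 24 with L alone: L = 4, K = 0.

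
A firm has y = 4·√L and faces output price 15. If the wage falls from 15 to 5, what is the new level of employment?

From P·MP_L = w with MP_L = 2·L^(-1/2), the labor demand is L(w) = (30/w)^(2).
At w = 15: L = 4. At w = 5: L = 36.

L* = 36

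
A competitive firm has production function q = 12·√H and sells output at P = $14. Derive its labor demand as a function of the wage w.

H(w) = 7056/w²

MP_H = (1/2)·12·H^(-1/2) = 6·H^(-1/2).
Setting P·MP_H = w: 84·H^(-1/2) = w.
Solving for H: H^(-1/2) = w/84, so H = (84/w)^(2).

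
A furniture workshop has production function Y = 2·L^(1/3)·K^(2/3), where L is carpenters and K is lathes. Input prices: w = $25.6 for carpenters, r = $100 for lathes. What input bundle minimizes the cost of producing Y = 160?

L* = 125, K* = 64

Cost minimization requires the marginal rate of technical substitution to equal the input-price ratio: MP_L/MP_K = w/r.
Here MP_L/MP_K = (1/3)·(K/L)/(2/3) = 0.5·(K/L). Setting this equal to 25.6/100 = 0.256 gives K = 0.512L.
Substituting into Y = 160: 2·L^(1/3)·(0.512L)^(2/3) = 160.
Solving, L = 125 and K = 64.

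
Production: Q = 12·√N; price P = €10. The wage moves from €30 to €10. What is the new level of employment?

N* = 36

From P·MP_N = w with MP_N = 6·N^(-1/2), the labor demand is N(w) = (60/w)^(2).
At w = 30: N = 4. At w = 10: N = 36.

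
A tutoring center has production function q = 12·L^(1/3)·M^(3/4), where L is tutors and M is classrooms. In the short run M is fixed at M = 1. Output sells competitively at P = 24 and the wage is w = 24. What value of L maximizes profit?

With M = 1, MP_L = (1/3)·12·L^(-2/3)·1^(3/4) = 4·L^(-2/3).
Profit maximization for a price taker requires P·MP_L = w: 24·4·L^(-2/3) = 24.
So L^(-2/3) = 0.25, which gives L = 8.

L* = 8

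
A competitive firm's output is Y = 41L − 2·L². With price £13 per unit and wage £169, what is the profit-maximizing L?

L* = 7

The marginal product of L is MP_L = 41 − 4L.
A price-taking firm hires until the value of the marginal product equals the wage: P·MP_L = w, so 13·(41 − 4L) = 169.
Then 41 − 4L = 13, giving L = 7.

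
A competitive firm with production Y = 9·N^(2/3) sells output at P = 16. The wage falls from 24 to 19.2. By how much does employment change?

From P·MP_N = w with MP_N = 6·N^(-1/3), the labor demand is N(w) = (96/w)^(3).
At w = 24: N = 64. At w = 19.2: N = 125.
ΔN = 125 − 64 = 61.

ΔN = 61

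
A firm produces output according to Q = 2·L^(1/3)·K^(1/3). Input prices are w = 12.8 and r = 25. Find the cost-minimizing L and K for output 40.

L* = 125, K* = 64

Cost minimization requires the marginal rate of technical substitution to equal the input-price ratio: MP_L/MP_K = w/r.
Here MP_L/MP_K = (1/3)·(K/L)/(1/3) = (K/L). Setting this equal to 12.8/25 = 0.512 gives K = 0.512L.
Substituting into Q = 40: 2·L^(1/3)·(0.512L)^(1/3) = 40.
Solving, L = 125 and K = 64.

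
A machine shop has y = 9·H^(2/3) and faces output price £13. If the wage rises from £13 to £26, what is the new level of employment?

H* = 27

From P·MP_H = w with MP_H = 6·H^(-1/3), the labor demand is H(w) = (78/w)^(3).
At w = 13: H = 216. At w = 26: H = 27.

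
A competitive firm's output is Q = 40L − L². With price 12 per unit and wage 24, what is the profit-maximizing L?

The marginal product of L is MP_L = 40 − 2L.
A price-taking firm hires until the value of the marginal product equals the wage: P·MP_L = w, so 12·(40 − 2L) = 24.
Then 40 − 2L = 2, giving L = 19.

L* = 19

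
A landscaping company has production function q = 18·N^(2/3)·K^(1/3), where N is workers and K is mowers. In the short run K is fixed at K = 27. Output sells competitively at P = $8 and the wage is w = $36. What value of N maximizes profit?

With K = 27, MP_N = (2/3)·18·N^(-1/3)·27^(1/3) = 36·N^(-1/3).
Profit maximization for a price taker requires P·MP_N = w: 8·36·N^(-1/3) = 36.
So N^(-1/3) = 0.125, which gives N = 512.

N* = 512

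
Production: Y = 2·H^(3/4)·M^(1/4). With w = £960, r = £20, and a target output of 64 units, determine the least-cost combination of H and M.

H* = 16, M* = 256

Cost minimization requires the marginal rate of technical substitution to equal the input-price ratio: MP_H/MP_M = w/r.
Here MP_H/MP_M = (3/4)·(M/H)/(1/4) = 3·(M/H). Setting this equal to 960/20 = 48 gives M = 16H.
Substituting into Y = 64: 2·H^(3/4)·(16H)^(1/4) = 64.
Solving, H = 16 and M = 256.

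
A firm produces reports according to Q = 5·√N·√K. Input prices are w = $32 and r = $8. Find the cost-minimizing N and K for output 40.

N* = 4, K* = 16

Cost minimization requires the marginal rate of technical substitution to equal the input-price ratio: MP_N/MP_K = w/r.
Here MP_N/MP_K = (1/2)·(K/N)/(1/2) = (K/N). Setting this equal to 32/8 = 4 gives K = 4N.
Substituting into Q = 40: 5·N^(1/2)·(4N)^(1/2) = 40.
Solving, N = 4 and K = 16.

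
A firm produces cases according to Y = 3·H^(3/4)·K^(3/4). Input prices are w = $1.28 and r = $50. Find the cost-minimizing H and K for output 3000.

Cost minimization requires the marginal rate of technical substitution to equal the input-price ratio: MP_H/MP_K = w/r.
Here MP_H/MP_K = (3/4)·(K/H)/(3/4) = (K/H). Setting this equal to 1.28/50 = 0.0256 gives K = 0.0256H.
Substituting into Y = 3000: 3·H^(3/4)·(0.0256H)^(3/4) = 3000.
Solving, H = 625 and K = 16.

H* = 625, K* = 16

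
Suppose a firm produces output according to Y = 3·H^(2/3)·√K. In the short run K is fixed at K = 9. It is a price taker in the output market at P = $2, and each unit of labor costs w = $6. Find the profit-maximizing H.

H* = 8

With K = 9, MP_H = (2/3)·3·H^(-1/3)·9^(1/2) = 6·H^(-1/3).
Profit maximization for a price taker requires P·MP_H = w: 2·6·H^(-1/3) = 6.
So H^(-1/3) = 0.5, which gives H = 8.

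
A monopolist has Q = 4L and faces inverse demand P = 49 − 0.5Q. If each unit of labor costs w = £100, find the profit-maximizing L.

Marginal revenue from the inverse demand is MR = 49 − Q.
The marginal product is MP_L = 4.
A monopolist hires until marginal revenue product equals the wage: MR·MP_L = w.
(49 − 4L)·4 = 100, so L = 6.

L* = 6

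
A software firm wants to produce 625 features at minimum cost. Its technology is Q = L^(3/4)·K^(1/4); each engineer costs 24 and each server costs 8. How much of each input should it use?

Cost minimization requires the marginal rate of technical substitution to equal the input-price ratio: MP_L/MP_K = w/r.
Here MP_L/MP_K = (3/4)·(K/L)/(1/4) = 3·(K/L). Setting this equal to 24/8 = 3 gives K = L.
Substituting into Q = 625: L^(3/4)·(L)^(1/4) = 625.
Solving, L = 625 and K = 625.

L* = 625, K* = 625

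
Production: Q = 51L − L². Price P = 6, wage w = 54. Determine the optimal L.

The marginal product of L is MP_L = 51 − 2L.
A price-taking firm hires until the value of the marginal product equals the wage: P·MP_L = w, so 6·(51 − 2L) = 54.
Then 51 − 2L = 9, giving L = 21.

L* = 21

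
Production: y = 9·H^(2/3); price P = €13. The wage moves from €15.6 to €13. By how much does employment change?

From P·MP_H = w with MP_H = 6·H^(-1/3), the labor demand is H(w) = (78/w)^(3).
At w = 15.6: H = 125. At w = 13: H = 216.
ΔH = 216 − 125 = 91.

ΔH = 91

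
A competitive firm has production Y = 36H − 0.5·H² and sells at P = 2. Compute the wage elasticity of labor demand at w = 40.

From P·MP_H = w with MP_H = 36 − H, labor demand is H(w) = 36 − w/2.
dH/dw = −1/(2) = -0.5.
At w = 40, H = 16, so ε = (dH/dw)·(w/H) = (-0.5)·(40/16) = -1.25.

ε = -1.25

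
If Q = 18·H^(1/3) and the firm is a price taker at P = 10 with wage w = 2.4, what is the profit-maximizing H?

H* = 125

MP_H = (1/3)·18·H^(-2/3) = 6·H^(-2/3).
Profit maximization for a price taker requires P·MP_H = w: 10·6·H^(-2/3) = 2.4.
So H^(-2/3) = 0.04, which gives H = 125.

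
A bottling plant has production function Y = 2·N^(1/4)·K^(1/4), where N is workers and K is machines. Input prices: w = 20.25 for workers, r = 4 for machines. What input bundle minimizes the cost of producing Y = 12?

Cost minimization requires the marginal rate of technical substitution to equal the input-price ratio: MP_N/MP_K = w/r.
Here MP_N/MP_K = (1/4)·(K/N)/(1/4) = (K/N). Setting this equal to 20.25/4 = 5.0625 gives K = 5.0625N.
Substituting into Y = 12: 2·N^(1/4)·(5.0625N)^(1/4) = 12.
Solving, N = 16 and K = 81.

N* = 16, K* = 81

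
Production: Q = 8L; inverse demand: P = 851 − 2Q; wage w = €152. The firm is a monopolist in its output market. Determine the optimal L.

Marginal revenue from the inverse demand is MR = 851 − 4Q.
The marginal product is MP_L = 8.
A monopolist hires until marginal revenue product equals the wage: MR·MP_L = w.
(851 − 32L)·8 = 152, so L = 26.

L* = 26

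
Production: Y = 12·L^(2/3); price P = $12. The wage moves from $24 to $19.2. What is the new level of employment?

From P·MP_L = w with MP_L = 8·L^(-1/3), the labor demand is L(w) = (96/w)^(3).
At w = 24: L = 64. At w = 19.2: L = 125.

L* = 125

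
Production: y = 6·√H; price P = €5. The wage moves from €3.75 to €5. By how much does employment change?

ΔH = -7

From P·MP_H = w with MP_H = 3·H^(-1/2), the labor demand is H(w) = (15/w)^(2).
At w = 3.75: H = 16. At w = 5: H = 9.
ΔH = 9 − 16 = -7.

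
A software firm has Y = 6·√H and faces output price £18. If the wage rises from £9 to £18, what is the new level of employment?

H* = 9

From P·MP_H = w with MP_H = 3·H^(-1/2), the labor demand is H(w) = (54/w)^(2).
At w = 9: H = 36. At w = 18: H = 9.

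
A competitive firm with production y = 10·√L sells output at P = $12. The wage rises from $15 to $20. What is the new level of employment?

From P·MP_L = w with MP_L = 5·L^(-1/2), the labor demand is L(w) = (60/w)^(2).
At w = 15: L = 16. At w = 20: L = 9.

L* = 9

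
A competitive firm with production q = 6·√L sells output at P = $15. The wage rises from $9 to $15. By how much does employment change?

ΔL = -16

From P·MP_L = w with MP_L = 3·L^(-1/2), the labor demand is L(w) = (45/w)^(2).
At w = 9: L = 25. At w = 15: L = 9.
ΔL = 9 − 25 = -16.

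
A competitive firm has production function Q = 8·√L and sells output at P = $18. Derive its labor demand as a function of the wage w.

MP_L = (1/2)·8·L^(-1/2) = 4·L^(-1/2).
Setting P·MP_L = w: 72·L^(-1/2) = w.
Solving for L: L^(-1/2) = w/72, so L = (72/w)^(2).

L(w) = 5184/w²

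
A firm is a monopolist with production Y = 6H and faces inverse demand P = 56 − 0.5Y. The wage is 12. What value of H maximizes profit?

H* = 9

Marginal revenue from the inverse demand is MR = 56 − Y.
The marginal product is MP_H = 6.
A monopolist hires until marginal revenue product equals the wage: MR·MP_H = w.
(56 − 6H)·6 = 12, so H = 9.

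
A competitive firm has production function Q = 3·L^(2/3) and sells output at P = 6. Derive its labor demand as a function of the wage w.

MP_L = (2/3)·3·L^(-1/3) = 2·L^(-1/3).
Setting P·MP_L = w: 12·L^(-1/3) = w.
Solving for L: L^(-1/3) = w/12, so L = (12/w)^(3).

L(w) = 1728/w³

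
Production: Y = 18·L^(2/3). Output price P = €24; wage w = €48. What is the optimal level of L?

L* = 216

MP_L = (2/3)·18·L^(-1/3) = 12·L^(-1/3).
Profit maximization for a price taker requires P·MP_L = w: 24·12·L^(-1/3) = 48.
So L^(-1/3) = 1/6, which gives L = 216.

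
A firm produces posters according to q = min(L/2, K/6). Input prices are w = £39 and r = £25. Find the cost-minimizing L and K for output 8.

L* = 16, K* = 48

With a fixed-proportions technology, the cost-minimizing bundle uses no slack in either input: L/2 = K/6 = q.
So L = 2·8 = 16 and K = 6·8 = 48.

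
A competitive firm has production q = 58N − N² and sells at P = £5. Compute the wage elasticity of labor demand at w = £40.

From P·MP_N = w with MP_N = 58 − 2N, labor demand is N(w) = (58 − w/5)/2.
dN/dw = −1/(10) = -0.1.
At w = 40, N = 25, so ε = (dN/dw)·(w/N) = (-0.1)·(40/25) = -0.16.

ε = -0.16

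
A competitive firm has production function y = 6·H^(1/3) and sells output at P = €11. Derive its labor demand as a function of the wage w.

MP_H = (1/3)·6·H^(-2/3) = 2·H^(-2/3).
Setting P·MP_H = w: 22·H^(-2/3) = w.
Solving for H: H^(-2/3) = w/22, so H = (22/w)^(3/2).

H(w) = (22/w)^(3/2)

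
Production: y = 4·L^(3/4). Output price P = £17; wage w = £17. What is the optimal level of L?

L* = 81

MP_L = (3/4)·4·L^(-1/4) = 3·L^(-1/4).
Profit maximization for a price taker requires P·MP_L = w: 17·3·L^(-1/4) = 17.
So L^(-1/4) = 1/3, which gives L = 81.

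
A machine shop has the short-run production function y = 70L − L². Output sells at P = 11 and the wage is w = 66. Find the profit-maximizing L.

The marginal product of L is MP_L = 70 − 2L.
A price-taking firm hires until the value of the marginal product equals the wage: P·MP_L = w, so 11·(70 − 2L) = 66.
Then 70 − 2L = 6, giving L = 32.

L* = 32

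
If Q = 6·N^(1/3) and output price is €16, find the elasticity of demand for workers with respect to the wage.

ε = -1.5

MP_N = (1/3)·6·N^(-2/3), so P·MP_N = w gives 32·N^(-2/3) = w.
Solving, N(w) = (32/w)^(3/2). This is a constant-elasticity form: N ∝ w^(−3/2), so ε = −3/2.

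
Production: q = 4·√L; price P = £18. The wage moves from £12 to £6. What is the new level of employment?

L* = 36

From P·MP_L = w with MP_L = 2·L^(-1/2), the labor demand is L(w) = (36/w)^(2).
At w = 12: L = 9. At w = 6: L = 36.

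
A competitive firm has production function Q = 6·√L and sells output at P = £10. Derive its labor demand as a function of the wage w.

MP_L = (1/2)·6·L^(-1/2) = 3·L^(-1/2).
Setting P·MP_L = w: 30·L^(-1/2) = w.
Solving for L: L^(-1/2) = w/30, so L = (30/w)^(2).

L(w) = 900/w²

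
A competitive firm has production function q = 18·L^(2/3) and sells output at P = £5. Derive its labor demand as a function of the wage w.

L(w) = 216000/w³

MP_L = (2/3)·18·L^(-1/3) = 12·L^(-1/3).
Setting P·MP_L = w: 60·L^(-1/3) = w.
Solving for L: L^(-1/3) = w/60, so L = (60/w)^(3).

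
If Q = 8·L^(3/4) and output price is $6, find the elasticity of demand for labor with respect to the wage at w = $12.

MP_L = (3/4)·8·L^(-1/4), so P·MP_L = w gives 36·L^(-1/4) = w.
Solving, L(w) = (36/w)^(4). This is a constant-elasticity form: L ∝ w^(−4), so ε = −4.

ε = -4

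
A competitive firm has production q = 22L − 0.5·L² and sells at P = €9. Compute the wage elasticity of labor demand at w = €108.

ε = -1.2

From P·MP_L = w with MP_L = 22 − L, labor demand is L(w) = 22 − w/9.
dL/dw = −1/(9) = -1/9.
At w = 108, L = 10, so ε = (dL/dw)·(w/L) = (-1/9)·(108/10) = -1.2.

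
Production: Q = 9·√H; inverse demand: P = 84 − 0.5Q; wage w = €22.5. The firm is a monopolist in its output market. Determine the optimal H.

H* = 36

Marginal revenue from the inverse demand is MR = 84 − Q.
The marginal product is MP_H = 4.5·H^(-1/2).
A monopolist hires until marginal revenue product equals the wage: MR·MP_H = w.
At H, Q = 9·√H. Substituting and solving: (84 − 9·√H)·4.5·H^(-1/2) = 22.5 gives H = 36.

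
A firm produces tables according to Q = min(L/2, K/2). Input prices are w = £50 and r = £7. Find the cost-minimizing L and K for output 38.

With a fixed-proportions technology, the cost-minimizing bundle uses no slack in either input: L/2 = K/2 = Q.
So L = 2·38 = 76 and K = 2·38 = 76.

L* = 76, K* = 76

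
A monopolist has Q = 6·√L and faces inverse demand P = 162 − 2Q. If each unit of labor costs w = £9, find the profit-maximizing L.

Marginal revenue from the inverse demand is MR = 162 − 4Q.
The marginal product is MP_L = 3·L^(-1/2).
A monopolist hires until marginal revenue product equals the wage: MR·MP_L = w.
At L, Q = 6·√L. Substituting and solving: (162 − 24·√L)·3·L^(-1/2) = 9 gives L = 36.

L* = 36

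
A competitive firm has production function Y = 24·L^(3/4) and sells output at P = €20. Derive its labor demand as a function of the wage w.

MP_L = (3/4)·24·L^(-1/4) = 18·L^(-1/4).
Setting P·MP_L = w: 360·L^(-1/4) = w.
Solving for L: L^(-1/4) = w/360, so L = (360/w)^(4).

L(w) = (360/w)^(4)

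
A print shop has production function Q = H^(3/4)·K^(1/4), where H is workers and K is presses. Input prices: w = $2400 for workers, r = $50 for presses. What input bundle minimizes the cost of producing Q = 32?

Cost minimization requires the marginal rate of technical substitution to equal the input-price ratio: MP_H/MP_K = w/r.
Here MP_H/MP_K = (3/4)·(K/H)/(1/4) = 3·(K/H). Setting this equal to 2400/50 = 48 gives K = 16H.
Substituting into Q = 32: H^(3/4)·(16H)^(1/4) = 32.
Solving, H = 16 and K = 256.

H* = 16, K* = 256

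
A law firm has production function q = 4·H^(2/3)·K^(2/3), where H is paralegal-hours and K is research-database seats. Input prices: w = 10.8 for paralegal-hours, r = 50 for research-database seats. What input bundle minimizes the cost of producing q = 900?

H* = 125, K* = 27

Cost minimization requires the marginal rate of technical substitution to equal the input-price ratio: MP_H/MP_K = w/r.
Here MP_H/MP_K = (2/3)·(K/H)/(2/3) = (K/H). Setting this equal to 10.8/50 = 0.216 gives K = 0.216H.
Substituting into q = 900: 4·H^(2/3)·(0.216H)^(2/3) = 900.
Solving, H = 125 and K = 27.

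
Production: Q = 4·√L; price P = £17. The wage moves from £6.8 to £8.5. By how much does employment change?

ΔL = -9

From P·MP_L = w with MP_L = 2·L^(-1/2), the labor demand is L(w) = (34/w)^(2).
At w = 6.8: L = 25. At w = 8.5: L = 16.
ΔL = 16 − 25 = -9.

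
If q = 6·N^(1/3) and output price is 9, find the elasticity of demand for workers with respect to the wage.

MP_N = (1/3)·6·N^(-2/3), so P·MP_N = w gives 18·N^(-2/3) = w.
Solving, N(w) = (18/w)^(3/2). This is a constant-elasticity form: N ∝ w^(−3/2), so ε = −3/2.

ε = -1.5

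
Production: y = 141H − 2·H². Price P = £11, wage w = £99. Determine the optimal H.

The marginal product of H is MP_H = 141 − 4H.
A price-taking firm hires until the value of the marginal product equals the wage: P·MP_H = w, so 11·(141 − 4H) = 99.
Then 141 − 4H = 9, giving H = 33.

H* = 33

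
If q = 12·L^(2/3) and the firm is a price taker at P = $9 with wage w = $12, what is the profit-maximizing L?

L* = 216

MP_L = (2/3)·12·L^(-1/3) = 8·L^(-1/3).
Profit maximization for a price taker requires P·MP_L = w: 9·8·L^(-1/3) = 12.
So L^(-1/3) = 1/6, which gives L = 216.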